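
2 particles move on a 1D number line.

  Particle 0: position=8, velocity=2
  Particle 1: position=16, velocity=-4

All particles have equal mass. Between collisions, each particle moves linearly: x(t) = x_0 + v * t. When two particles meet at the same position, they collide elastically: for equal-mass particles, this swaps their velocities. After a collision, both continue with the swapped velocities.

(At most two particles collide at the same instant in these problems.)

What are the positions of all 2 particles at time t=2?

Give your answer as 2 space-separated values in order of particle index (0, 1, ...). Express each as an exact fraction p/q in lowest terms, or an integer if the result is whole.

Collision at t=4/3: particles 0 and 1 swap velocities; positions: p0=32/3 p1=32/3; velocities now: v0=-4 v1=2
Advance to t=2 (no further collisions before then); velocities: v0=-4 v1=2; positions = 8 12

Answer: 8 12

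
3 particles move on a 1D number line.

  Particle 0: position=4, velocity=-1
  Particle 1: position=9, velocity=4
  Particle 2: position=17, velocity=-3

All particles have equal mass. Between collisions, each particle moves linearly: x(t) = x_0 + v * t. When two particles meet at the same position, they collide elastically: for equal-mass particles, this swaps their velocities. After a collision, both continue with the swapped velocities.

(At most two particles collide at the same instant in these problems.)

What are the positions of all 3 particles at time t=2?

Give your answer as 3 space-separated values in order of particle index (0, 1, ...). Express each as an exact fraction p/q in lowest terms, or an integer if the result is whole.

Answer: 2 11 17

Derivation:
Collision at t=8/7: particles 1 and 2 swap velocities; positions: p0=20/7 p1=95/7 p2=95/7; velocities now: v0=-1 v1=-3 v2=4
Advance to t=2 (no further collisions before then); velocities: v0=-1 v1=-3 v2=4; positions = 2 11 17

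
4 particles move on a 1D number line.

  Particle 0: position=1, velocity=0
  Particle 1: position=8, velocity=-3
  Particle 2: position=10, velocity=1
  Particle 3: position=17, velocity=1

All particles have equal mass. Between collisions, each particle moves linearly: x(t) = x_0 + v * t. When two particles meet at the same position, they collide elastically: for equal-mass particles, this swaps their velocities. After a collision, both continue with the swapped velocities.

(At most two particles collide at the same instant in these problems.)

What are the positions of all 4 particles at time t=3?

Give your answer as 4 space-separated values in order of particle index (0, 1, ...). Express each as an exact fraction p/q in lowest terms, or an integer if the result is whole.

Collision at t=7/3: particles 0 and 1 swap velocities; positions: p0=1 p1=1 p2=37/3 p3=58/3; velocities now: v0=-3 v1=0 v2=1 v3=1
Advance to t=3 (no further collisions before then); velocities: v0=-3 v1=0 v2=1 v3=1; positions = -1 1 13 20

Answer: -1 1 13 20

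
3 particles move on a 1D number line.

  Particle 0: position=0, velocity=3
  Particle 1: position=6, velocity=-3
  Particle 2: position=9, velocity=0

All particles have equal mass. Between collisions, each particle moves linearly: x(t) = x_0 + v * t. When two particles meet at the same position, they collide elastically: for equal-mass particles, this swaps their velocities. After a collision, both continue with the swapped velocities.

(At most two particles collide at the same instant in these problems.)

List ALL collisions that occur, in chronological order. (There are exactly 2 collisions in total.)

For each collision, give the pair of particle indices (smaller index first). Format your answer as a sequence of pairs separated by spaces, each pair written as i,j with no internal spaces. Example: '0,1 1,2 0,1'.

Collision at t=1: particles 0 and 1 swap velocities; positions: p0=3 p1=3 p2=9; velocities now: v0=-3 v1=3 v2=0
Collision at t=3: particles 1 and 2 swap velocities; positions: p0=-3 p1=9 p2=9; velocities now: v0=-3 v1=0 v2=3

Answer: 0,1 1,2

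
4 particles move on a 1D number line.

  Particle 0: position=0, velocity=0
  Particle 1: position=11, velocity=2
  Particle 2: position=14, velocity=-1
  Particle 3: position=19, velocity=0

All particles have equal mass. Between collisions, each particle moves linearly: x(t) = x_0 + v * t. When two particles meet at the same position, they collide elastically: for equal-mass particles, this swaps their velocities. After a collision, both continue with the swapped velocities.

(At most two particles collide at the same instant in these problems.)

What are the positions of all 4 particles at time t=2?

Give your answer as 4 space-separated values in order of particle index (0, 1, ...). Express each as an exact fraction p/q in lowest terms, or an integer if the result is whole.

Answer: 0 12 15 19

Derivation:
Collision at t=1: particles 1 and 2 swap velocities; positions: p0=0 p1=13 p2=13 p3=19; velocities now: v0=0 v1=-1 v2=2 v3=0
Advance to t=2 (no further collisions before then); velocities: v0=0 v1=-1 v2=2 v3=0; positions = 0 12 15 19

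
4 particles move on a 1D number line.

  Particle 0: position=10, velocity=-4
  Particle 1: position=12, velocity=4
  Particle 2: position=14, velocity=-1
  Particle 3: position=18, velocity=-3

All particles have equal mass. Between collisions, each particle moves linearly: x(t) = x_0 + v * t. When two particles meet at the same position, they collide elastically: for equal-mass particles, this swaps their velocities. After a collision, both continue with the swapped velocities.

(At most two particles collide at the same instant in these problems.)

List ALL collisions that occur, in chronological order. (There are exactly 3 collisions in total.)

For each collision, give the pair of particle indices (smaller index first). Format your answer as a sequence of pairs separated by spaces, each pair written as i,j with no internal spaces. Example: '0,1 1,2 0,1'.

Collision at t=2/5: particles 1 and 2 swap velocities; positions: p0=42/5 p1=68/5 p2=68/5 p3=84/5; velocities now: v0=-4 v1=-1 v2=4 v3=-3
Collision at t=6/7: particles 2 and 3 swap velocities; positions: p0=46/7 p1=92/7 p2=108/7 p3=108/7; velocities now: v0=-4 v1=-1 v2=-3 v3=4
Collision at t=2: particles 1 and 2 swap velocities; positions: p0=2 p1=12 p2=12 p3=20; velocities now: v0=-4 v1=-3 v2=-1 v3=4

Answer: 1,2 2,3 1,2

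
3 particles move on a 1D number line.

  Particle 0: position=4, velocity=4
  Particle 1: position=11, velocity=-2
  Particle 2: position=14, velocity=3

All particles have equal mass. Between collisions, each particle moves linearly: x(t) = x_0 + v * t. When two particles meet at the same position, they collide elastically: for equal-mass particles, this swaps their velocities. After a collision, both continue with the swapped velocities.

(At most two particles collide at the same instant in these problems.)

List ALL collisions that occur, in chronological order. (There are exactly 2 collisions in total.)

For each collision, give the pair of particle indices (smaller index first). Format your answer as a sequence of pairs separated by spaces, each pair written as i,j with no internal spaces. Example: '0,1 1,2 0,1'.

Collision at t=7/6: particles 0 and 1 swap velocities; positions: p0=26/3 p1=26/3 p2=35/2; velocities now: v0=-2 v1=4 v2=3
Collision at t=10: particles 1 and 2 swap velocities; positions: p0=-9 p1=44 p2=44; velocities now: v0=-2 v1=3 v2=4

Answer: 0,1 1,2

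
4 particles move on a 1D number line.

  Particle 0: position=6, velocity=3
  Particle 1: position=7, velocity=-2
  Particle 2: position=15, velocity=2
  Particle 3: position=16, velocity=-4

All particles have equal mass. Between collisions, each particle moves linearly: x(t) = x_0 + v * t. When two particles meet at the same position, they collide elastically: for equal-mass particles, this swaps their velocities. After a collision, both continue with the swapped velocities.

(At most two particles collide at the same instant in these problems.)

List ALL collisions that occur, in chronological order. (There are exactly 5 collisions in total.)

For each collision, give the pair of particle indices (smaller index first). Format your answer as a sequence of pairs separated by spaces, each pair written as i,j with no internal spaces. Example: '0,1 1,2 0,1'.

Collision at t=1/6: particles 2 and 3 swap velocities; positions: p0=13/2 p1=20/3 p2=46/3 p3=46/3; velocities now: v0=3 v1=-2 v2=-4 v3=2
Collision at t=1/5: particles 0 and 1 swap velocities; positions: p0=33/5 p1=33/5 p2=76/5 p3=77/5; velocities now: v0=-2 v1=3 v2=-4 v3=2
Collision at t=10/7: particles 1 and 2 swap velocities; positions: p0=29/7 p1=72/7 p2=72/7 p3=125/7; velocities now: v0=-2 v1=-4 v2=3 v3=2
Collision at t=9/2: particles 0 and 1 swap velocities; positions: p0=-2 p1=-2 p2=39/2 p3=24; velocities now: v0=-4 v1=-2 v2=3 v3=2
Collision at t=9: particles 2 and 3 swap velocities; positions: p0=-20 p1=-11 p2=33 p3=33; velocities now: v0=-4 v1=-2 v2=2 v3=3

Answer: 2,3 0,1 1,2 0,1 2,3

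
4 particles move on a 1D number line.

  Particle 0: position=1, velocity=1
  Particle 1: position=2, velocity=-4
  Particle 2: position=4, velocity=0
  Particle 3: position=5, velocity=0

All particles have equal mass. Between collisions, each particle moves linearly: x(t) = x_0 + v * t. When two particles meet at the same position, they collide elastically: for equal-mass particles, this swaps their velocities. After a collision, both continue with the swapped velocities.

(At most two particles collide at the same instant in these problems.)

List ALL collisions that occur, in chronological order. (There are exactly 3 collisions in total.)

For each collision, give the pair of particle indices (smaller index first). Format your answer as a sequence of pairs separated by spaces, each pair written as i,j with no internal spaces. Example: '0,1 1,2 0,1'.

Answer: 0,1 1,2 2,3

Derivation:
Collision at t=1/5: particles 0 and 1 swap velocities; positions: p0=6/5 p1=6/5 p2=4 p3=5; velocities now: v0=-4 v1=1 v2=0 v3=0
Collision at t=3: particles 1 and 2 swap velocities; positions: p0=-10 p1=4 p2=4 p3=5; velocities now: v0=-4 v1=0 v2=1 v3=0
Collision at t=4: particles 2 and 3 swap velocities; positions: p0=-14 p1=4 p2=5 p3=5; velocities now: v0=-4 v1=0 v2=0 v3=1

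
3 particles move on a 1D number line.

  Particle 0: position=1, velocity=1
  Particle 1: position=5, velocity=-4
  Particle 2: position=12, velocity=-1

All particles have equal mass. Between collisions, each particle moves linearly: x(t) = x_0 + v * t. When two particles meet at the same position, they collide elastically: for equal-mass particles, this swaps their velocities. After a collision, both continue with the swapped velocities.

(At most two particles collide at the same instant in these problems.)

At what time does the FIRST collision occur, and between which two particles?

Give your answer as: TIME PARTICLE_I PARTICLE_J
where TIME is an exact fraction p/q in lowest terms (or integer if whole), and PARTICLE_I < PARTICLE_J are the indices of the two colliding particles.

Answer: 4/5 0 1

Derivation:
Pair (0,1): pos 1,5 vel 1,-4 -> gap=4, closing at 5/unit, collide at t=4/5
Pair (1,2): pos 5,12 vel -4,-1 -> not approaching (rel speed -3 <= 0)
Earliest collision: t=4/5 between 0 and 1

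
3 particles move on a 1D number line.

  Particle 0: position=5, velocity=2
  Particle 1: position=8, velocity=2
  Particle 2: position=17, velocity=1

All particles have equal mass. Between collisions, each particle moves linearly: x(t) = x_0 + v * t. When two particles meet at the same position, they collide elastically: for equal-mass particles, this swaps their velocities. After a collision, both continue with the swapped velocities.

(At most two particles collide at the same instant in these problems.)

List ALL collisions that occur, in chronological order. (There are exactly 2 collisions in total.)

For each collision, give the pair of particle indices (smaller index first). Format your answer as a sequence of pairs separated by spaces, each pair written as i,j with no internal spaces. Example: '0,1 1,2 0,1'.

Answer: 1,2 0,1

Derivation:
Collision at t=9: particles 1 and 2 swap velocities; positions: p0=23 p1=26 p2=26; velocities now: v0=2 v1=1 v2=2
Collision at t=12: particles 0 and 1 swap velocities; positions: p0=29 p1=29 p2=32; velocities now: v0=1 v1=2 v2=2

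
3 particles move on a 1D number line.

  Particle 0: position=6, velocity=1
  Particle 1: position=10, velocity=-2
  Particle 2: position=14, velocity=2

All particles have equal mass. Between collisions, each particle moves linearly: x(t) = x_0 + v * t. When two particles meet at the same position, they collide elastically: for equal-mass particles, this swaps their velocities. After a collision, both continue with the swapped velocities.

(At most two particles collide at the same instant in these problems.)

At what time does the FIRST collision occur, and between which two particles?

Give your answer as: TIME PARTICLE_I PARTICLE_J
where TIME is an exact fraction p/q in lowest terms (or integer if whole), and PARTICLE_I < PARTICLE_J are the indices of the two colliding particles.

Pair (0,1): pos 6,10 vel 1,-2 -> gap=4, closing at 3/unit, collide at t=4/3
Pair (1,2): pos 10,14 vel -2,2 -> not approaching (rel speed -4 <= 0)
Earliest collision: t=4/3 between 0 and 1

Answer: 4/3 0 1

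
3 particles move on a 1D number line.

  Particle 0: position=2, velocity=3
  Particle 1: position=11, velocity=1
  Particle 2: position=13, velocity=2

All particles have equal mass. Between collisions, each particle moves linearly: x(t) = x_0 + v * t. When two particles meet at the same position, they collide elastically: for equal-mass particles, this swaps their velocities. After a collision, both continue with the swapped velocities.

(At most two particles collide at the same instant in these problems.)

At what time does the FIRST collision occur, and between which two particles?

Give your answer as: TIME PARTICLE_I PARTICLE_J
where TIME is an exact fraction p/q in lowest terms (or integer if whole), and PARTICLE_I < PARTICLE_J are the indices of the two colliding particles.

Pair (0,1): pos 2,11 vel 3,1 -> gap=9, closing at 2/unit, collide at t=9/2
Pair (1,2): pos 11,13 vel 1,2 -> not approaching (rel speed -1 <= 0)
Earliest collision: t=9/2 between 0 and 1

Answer: 9/2 0 1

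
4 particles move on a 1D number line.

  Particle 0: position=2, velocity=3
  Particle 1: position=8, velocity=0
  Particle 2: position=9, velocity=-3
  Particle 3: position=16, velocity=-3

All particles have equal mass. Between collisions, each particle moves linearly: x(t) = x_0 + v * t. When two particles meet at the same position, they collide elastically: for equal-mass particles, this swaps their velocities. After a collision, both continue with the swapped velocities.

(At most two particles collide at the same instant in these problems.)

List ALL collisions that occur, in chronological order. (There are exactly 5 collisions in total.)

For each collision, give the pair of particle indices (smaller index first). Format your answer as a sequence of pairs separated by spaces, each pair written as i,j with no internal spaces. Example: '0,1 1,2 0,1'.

Answer: 1,2 0,1 1,2 2,3 1,2

Derivation:
Collision at t=1/3: particles 1 and 2 swap velocities; positions: p0=3 p1=8 p2=8 p3=15; velocities now: v0=3 v1=-3 v2=0 v3=-3
Collision at t=7/6: particles 0 and 1 swap velocities; positions: p0=11/2 p1=11/2 p2=8 p3=25/2; velocities now: v0=-3 v1=3 v2=0 v3=-3
Collision at t=2: particles 1 and 2 swap velocities; positions: p0=3 p1=8 p2=8 p3=10; velocities now: v0=-3 v1=0 v2=3 v3=-3
Collision at t=7/3: particles 2 and 3 swap velocities; positions: p0=2 p1=8 p2=9 p3=9; velocities now: v0=-3 v1=0 v2=-3 v3=3
Collision at t=8/3: particles 1 and 2 swap velocities; positions: p0=1 p1=8 p2=8 p3=10; velocities now: v0=-3 v1=-3 v2=0 v3=3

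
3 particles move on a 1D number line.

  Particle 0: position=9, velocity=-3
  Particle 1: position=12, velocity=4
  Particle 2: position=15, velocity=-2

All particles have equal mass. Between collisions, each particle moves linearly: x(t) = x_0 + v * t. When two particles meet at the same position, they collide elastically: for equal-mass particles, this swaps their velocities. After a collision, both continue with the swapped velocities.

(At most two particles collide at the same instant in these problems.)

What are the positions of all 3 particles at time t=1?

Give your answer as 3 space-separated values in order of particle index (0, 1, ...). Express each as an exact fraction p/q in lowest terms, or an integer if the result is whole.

Collision at t=1/2: particles 1 and 2 swap velocities; positions: p0=15/2 p1=14 p2=14; velocities now: v0=-3 v1=-2 v2=4
Advance to t=1 (no further collisions before then); velocities: v0=-3 v1=-2 v2=4; positions = 6 13 16

Answer: 6 13 16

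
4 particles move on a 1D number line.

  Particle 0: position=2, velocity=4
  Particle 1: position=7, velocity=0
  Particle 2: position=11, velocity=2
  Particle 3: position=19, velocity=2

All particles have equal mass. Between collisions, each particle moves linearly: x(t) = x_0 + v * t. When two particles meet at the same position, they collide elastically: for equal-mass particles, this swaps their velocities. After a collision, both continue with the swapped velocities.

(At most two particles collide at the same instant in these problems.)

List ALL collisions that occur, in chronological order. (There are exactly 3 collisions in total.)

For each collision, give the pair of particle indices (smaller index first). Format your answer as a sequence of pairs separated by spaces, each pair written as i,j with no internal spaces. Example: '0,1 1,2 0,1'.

Collision at t=5/4: particles 0 and 1 swap velocities; positions: p0=7 p1=7 p2=27/2 p3=43/2; velocities now: v0=0 v1=4 v2=2 v3=2
Collision at t=9/2: particles 1 and 2 swap velocities; positions: p0=7 p1=20 p2=20 p3=28; velocities now: v0=0 v1=2 v2=4 v3=2
Collision at t=17/2: particles 2 and 3 swap velocities; positions: p0=7 p1=28 p2=36 p3=36; velocities now: v0=0 v1=2 v2=2 v3=4

Answer: 0,1 1,2 2,3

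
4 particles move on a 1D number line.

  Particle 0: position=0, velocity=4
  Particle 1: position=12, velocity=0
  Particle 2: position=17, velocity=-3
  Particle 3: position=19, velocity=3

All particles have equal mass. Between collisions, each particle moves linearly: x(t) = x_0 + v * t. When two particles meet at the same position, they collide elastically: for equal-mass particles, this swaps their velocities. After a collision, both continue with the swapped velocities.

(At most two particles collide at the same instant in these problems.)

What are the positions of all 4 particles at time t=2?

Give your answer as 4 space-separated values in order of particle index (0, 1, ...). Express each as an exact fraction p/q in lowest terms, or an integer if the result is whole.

Collision at t=5/3: particles 1 and 2 swap velocities; positions: p0=20/3 p1=12 p2=12 p3=24; velocities now: v0=4 v1=-3 v2=0 v3=3
Advance to t=2 (no further collisions before then); velocities: v0=4 v1=-3 v2=0 v3=3; positions = 8 11 12 25

Answer: 8 11 12 25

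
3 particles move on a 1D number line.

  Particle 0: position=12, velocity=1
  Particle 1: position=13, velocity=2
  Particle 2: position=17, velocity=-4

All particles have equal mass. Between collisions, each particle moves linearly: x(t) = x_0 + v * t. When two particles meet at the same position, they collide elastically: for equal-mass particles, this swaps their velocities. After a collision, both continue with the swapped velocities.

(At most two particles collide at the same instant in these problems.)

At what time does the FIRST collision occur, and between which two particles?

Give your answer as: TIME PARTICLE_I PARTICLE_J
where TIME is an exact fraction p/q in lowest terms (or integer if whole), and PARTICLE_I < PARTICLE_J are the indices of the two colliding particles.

Answer: 2/3 1 2

Derivation:
Pair (0,1): pos 12,13 vel 1,2 -> not approaching (rel speed -1 <= 0)
Pair (1,2): pos 13,17 vel 2,-4 -> gap=4, closing at 6/unit, collide at t=2/3
Earliest collision: t=2/3 between 1 and 2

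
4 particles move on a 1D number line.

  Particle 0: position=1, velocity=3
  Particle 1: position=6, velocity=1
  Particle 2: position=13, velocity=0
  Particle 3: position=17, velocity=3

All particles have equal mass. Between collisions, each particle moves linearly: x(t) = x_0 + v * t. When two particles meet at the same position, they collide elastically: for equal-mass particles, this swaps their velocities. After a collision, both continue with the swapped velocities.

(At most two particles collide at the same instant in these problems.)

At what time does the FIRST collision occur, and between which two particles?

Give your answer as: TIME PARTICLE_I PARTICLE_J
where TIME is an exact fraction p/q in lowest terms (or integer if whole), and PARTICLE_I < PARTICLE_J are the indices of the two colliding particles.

Answer: 5/2 0 1

Derivation:
Pair (0,1): pos 1,6 vel 3,1 -> gap=5, closing at 2/unit, collide at t=5/2
Pair (1,2): pos 6,13 vel 1,0 -> gap=7, closing at 1/unit, collide at t=7
Pair (2,3): pos 13,17 vel 0,3 -> not approaching (rel speed -3 <= 0)
Earliest collision: t=5/2 between 0 and 1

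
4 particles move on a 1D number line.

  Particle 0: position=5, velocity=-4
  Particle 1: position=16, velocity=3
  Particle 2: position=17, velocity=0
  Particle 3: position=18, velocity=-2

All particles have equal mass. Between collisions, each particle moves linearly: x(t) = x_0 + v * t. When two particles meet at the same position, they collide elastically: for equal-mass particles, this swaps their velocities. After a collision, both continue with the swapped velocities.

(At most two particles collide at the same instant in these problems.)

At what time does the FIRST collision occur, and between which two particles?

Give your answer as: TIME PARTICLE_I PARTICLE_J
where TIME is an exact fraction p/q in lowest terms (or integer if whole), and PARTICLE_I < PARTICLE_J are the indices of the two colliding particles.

Pair (0,1): pos 5,16 vel -4,3 -> not approaching (rel speed -7 <= 0)
Pair (1,2): pos 16,17 vel 3,0 -> gap=1, closing at 3/unit, collide at t=1/3
Pair (2,3): pos 17,18 vel 0,-2 -> gap=1, closing at 2/unit, collide at t=1/2
Earliest collision: t=1/3 between 1 and 2

Answer: 1/3 1 2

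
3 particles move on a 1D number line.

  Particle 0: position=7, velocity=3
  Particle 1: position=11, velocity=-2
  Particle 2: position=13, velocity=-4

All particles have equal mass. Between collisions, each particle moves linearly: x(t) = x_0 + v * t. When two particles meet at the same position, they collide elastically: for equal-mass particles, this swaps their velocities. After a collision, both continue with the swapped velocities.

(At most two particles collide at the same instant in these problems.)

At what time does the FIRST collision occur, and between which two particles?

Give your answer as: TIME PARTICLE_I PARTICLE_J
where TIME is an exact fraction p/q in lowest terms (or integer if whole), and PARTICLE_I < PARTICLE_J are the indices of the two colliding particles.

Pair (0,1): pos 7,11 vel 3,-2 -> gap=4, closing at 5/unit, collide at t=4/5
Pair (1,2): pos 11,13 vel -2,-4 -> gap=2, closing at 2/unit, collide at t=1
Earliest collision: t=4/5 between 0 and 1

Answer: 4/5 0 1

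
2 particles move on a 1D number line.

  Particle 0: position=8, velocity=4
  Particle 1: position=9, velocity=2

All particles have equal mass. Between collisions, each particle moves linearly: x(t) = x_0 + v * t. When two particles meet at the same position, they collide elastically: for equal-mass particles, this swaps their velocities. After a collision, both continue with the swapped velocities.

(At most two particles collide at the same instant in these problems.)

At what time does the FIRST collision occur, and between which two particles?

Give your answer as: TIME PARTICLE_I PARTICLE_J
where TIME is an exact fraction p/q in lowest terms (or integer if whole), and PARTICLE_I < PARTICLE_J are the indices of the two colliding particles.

Pair (0,1): pos 8,9 vel 4,2 -> gap=1, closing at 2/unit, collide at t=1/2
Earliest collision: t=1/2 between 0 and 1

Answer: 1/2 0 1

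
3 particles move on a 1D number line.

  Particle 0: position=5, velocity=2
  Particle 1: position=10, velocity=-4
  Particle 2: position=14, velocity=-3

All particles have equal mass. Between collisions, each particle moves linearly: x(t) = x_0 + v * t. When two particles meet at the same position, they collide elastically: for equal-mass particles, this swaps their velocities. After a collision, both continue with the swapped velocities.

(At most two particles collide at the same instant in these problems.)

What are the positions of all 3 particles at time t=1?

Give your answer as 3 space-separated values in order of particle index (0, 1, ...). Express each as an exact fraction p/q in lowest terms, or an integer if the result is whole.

Collision at t=5/6: particles 0 and 1 swap velocities; positions: p0=20/3 p1=20/3 p2=23/2; velocities now: v0=-4 v1=2 v2=-3
Advance to t=1 (no further collisions before then); velocities: v0=-4 v1=2 v2=-3; positions = 6 7 11

Answer: 6 7 11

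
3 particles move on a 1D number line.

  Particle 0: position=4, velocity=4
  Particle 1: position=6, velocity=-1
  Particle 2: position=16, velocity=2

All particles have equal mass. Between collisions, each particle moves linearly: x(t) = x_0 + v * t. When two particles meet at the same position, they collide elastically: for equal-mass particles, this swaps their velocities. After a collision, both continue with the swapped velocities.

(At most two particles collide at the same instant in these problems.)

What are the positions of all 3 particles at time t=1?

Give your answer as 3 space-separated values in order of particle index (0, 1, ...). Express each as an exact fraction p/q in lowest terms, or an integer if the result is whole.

Collision at t=2/5: particles 0 and 1 swap velocities; positions: p0=28/5 p1=28/5 p2=84/5; velocities now: v0=-1 v1=4 v2=2
Advance to t=1 (no further collisions before then); velocities: v0=-1 v1=4 v2=2; positions = 5 8 18

Answer: 5 8 18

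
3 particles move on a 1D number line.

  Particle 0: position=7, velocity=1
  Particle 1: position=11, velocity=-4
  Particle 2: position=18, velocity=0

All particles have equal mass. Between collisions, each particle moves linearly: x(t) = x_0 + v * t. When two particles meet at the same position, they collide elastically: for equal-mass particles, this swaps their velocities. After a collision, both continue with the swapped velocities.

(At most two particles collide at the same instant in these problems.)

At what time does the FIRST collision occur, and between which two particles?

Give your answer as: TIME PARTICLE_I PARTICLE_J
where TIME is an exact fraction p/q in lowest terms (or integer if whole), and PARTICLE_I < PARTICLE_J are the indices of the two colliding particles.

Pair (0,1): pos 7,11 vel 1,-4 -> gap=4, closing at 5/unit, collide at t=4/5
Pair (1,2): pos 11,18 vel -4,0 -> not approaching (rel speed -4 <= 0)
Earliest collision: t=4/5 between 0 and 1

Answer: 4/5 0 1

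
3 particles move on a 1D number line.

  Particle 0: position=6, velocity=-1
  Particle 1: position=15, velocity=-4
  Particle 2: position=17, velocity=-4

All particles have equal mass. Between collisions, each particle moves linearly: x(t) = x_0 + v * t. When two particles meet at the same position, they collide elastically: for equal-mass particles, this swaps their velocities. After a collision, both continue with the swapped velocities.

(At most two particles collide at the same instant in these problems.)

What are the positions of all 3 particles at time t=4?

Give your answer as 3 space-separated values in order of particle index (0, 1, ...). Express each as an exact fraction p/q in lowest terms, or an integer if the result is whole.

Answer: -1 1 2

Derivation:
Collision at t=3: particles 0 and 1 swap velocities; positions: p0=3 p1=3 p2=5; velocities now: v0=-4 v1=-1 v2=-4
Collision at t=11/3: particles 1 and 2 swap velocities; positions: p0=1/3 p1=7/3 p2=7/3; velocities now: v0=-4 v1=-4 v2=-1
Advance to t=4 (no further collisions before then); velocities: v0=-4 v1=-4 v2=-1; positions = -1 1 2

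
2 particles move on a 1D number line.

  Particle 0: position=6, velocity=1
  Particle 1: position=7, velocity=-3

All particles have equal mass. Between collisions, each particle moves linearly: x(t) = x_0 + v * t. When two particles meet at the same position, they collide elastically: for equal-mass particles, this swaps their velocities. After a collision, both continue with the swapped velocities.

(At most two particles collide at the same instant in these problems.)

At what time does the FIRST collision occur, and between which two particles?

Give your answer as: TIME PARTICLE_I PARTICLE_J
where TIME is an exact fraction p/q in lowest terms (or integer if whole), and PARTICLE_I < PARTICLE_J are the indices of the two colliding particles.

Answer: 1/4 0 1

Derivation:
Pair (0,1): pos 6,7 vel 1,-3 -> gap=1, closing at 4/unit, collide at t=1/4
Earliest collision: t=1/4 between 0 and 1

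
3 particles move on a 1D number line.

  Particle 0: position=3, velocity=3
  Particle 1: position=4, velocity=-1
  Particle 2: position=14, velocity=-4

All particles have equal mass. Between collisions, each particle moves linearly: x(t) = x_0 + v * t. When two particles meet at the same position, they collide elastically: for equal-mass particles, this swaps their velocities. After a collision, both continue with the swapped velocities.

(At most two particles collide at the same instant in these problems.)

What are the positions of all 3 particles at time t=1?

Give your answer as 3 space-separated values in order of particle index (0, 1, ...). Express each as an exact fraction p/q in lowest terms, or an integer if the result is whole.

Answer: 3 6 10

Derivation:
Collision at t=1/4: particles 0 and 1 swap velocities; positions: p0=15/4 p1=15/4 p2=13; velocities now: v0=-1 v1=3 v2=-4
Advance to t=1 (no further collisions before then); velocities: v0=-1 v1=3 v2=-4; positions = 3 6 10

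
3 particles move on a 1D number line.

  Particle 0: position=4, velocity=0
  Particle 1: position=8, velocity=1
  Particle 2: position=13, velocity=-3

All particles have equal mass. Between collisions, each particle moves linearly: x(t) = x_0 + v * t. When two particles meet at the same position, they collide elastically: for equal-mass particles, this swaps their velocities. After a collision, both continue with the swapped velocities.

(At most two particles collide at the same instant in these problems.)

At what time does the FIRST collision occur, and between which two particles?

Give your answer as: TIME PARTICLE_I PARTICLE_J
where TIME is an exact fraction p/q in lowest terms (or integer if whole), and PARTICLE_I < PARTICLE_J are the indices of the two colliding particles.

Answer: 5/4 1 2

Derivation:
Pair (0,1): pos 4,8 vel 0,1 -> not approaching (rel speed -1 <= 0)
Pair (1,2): pos 8,13 vel 1,-3 -> gap=5, closing at 4/unit, collide at t=5/4
Earliest collision: t=5/4 between 1 and 2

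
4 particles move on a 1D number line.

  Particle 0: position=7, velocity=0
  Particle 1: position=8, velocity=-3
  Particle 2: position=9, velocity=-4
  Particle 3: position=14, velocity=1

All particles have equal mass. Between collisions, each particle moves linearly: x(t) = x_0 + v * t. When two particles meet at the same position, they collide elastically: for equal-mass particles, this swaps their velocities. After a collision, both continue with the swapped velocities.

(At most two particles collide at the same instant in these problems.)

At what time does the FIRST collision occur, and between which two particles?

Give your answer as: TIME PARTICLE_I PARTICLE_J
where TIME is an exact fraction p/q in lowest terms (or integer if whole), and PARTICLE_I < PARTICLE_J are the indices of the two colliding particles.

Answer: 1/3 0 1

Derivation:
Pair (0,1): pos 7,8 vel 0,-3 -> gap=1, closing at 3/unit, collide at t=1/3
Pair (1,2): pos 8,9 vel -3,-4 -> gap=1, closing at 1/unit, collide at t=1
Pair (2,3): pos 9,14 vel -4,1 -> not approaching (rel speed -5 <= 0)
Earliest collision: t=1/3 between 0 and 1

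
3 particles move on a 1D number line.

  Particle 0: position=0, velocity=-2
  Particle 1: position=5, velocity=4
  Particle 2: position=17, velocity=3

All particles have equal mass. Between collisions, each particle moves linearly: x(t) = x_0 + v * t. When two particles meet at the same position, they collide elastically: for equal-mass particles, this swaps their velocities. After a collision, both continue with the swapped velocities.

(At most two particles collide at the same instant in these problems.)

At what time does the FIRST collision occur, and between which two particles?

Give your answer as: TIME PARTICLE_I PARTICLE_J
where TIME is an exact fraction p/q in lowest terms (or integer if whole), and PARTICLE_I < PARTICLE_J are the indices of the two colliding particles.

Answer: 12 1 2

Derivation:
Pair (0,1): pos 0,5 vel -2,4 -> not approaching (rel speed -6 <= 0)
Pair (1,2): pos 5,17 vel 4,3 -> gap=12, closing at 1/unit, collide at t=12
Earliest collision: t=12 between 1 and 2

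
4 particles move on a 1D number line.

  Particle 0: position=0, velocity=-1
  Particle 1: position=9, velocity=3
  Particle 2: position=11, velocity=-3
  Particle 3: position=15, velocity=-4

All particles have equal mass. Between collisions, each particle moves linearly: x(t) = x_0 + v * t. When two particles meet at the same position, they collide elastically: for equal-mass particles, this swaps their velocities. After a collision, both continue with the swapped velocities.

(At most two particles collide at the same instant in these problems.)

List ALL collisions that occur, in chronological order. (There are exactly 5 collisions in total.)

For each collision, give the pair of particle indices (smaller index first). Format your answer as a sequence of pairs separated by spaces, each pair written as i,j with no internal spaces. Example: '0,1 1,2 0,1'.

Answer: 1,2 2,3 1,2 0,1 1,2

Derivation:
Collision at t=1/3: particles 1 and 2 swap velocities; positions: p0=-1/3 p1=10 p2=10 p3=41/3; velocities now: v0=-1 v1=-3 v2=3 v3=-4
Collision at t=6/7: particles 2 and 3 swap velocities; positions: p0=-6/7 p1=59/7 p2=81/7 p3=81/7; velocities now: v0=-1 v1=-3 v2=-4 v3=3
Collision at t=4: particles 1 and 2 swap velocities; positions: p0=-4 p1=-1 p2=-1 p3=21; velocities now: v0=-1 v1=-4 v2=-3 v3=3
Collision at t=5: particles 0 and 1 swap velocities; positions: p0=-5 p1=-5 p2=-4 p3=24; velocities now: v0=-4 v1=-1 v2=-3 v3=3
Collision at t=11/2: particles 1 and 2 swap velocities; positions: p0=-7 p1=-11/2 p2=-11/2 p3=51/2; velocities now: v0=-4 v1=-3 v2=-1 v3=3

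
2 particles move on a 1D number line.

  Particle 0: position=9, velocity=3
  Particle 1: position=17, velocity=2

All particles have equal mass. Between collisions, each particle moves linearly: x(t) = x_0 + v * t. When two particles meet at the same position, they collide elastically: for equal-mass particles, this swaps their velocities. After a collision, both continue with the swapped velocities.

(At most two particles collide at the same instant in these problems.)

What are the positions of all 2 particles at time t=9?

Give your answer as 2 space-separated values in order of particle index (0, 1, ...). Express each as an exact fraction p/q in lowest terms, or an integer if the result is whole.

Collision at t=8: particles 0 and 1 swap velocities; positions: p0=33 p1=33; velocities now: v0=2 v1=3
Advance to t=9 (no further collisions before then); velocities: v0=2 v1=3; positions = 35 36

Answer: 35 36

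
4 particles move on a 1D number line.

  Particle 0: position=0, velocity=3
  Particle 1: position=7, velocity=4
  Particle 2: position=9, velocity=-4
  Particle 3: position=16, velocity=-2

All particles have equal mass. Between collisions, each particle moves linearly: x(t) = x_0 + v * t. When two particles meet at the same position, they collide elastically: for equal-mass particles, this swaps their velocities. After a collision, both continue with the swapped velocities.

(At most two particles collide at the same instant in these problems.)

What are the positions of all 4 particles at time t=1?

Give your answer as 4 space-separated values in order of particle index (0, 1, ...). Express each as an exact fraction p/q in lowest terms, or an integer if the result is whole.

Answer: 3 5 11 14

Derivation:
Collision at t=1/4: particles 1 and 2 swap velocities; positions: p0=3/4 p1=8 p2=8 p3=31/2; velocities now: v0=3 v1=-4 v2=4 v3=-2
Advance to t=1 (no further collisions before then); velocities: v0=3 v1=-4 v2=4 v3=-2; positions = 3 5 11 14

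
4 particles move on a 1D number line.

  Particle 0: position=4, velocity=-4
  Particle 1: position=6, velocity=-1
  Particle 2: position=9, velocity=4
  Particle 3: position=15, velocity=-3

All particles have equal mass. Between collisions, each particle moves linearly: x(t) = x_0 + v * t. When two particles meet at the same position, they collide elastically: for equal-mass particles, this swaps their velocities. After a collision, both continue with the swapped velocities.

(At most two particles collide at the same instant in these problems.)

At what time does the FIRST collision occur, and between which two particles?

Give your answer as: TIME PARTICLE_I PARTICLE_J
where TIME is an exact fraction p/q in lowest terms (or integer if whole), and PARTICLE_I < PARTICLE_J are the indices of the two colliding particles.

Pair (0,1): pos 4,6 vel -4,-1 -> not approaching (rel speed -3 <= 0)
Pair (1,2): pos 6,9 vel -1,4 -> not approaching (rel speed -5 <= 0)
Pair (2,3): pos 9,15 vel 4,-3 -> gap=6, closing at 7/unit, collide at t=6/7
Earliest collision: t=6/7 between 2 and 3

Answer: 6/7 2 3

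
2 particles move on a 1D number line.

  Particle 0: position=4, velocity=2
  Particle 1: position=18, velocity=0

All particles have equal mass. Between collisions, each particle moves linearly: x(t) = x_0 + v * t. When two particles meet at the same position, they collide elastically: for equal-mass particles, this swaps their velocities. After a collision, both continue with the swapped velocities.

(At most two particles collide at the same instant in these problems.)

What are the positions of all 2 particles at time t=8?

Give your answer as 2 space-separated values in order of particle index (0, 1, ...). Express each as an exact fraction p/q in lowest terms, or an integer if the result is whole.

Collision at t=7: particles 0 and 1 swap velocities; positions: p0=18 p1=18; velocities now: v0=0 v1=2
Advance to t=8 (no further collisions before then); velocities: v0=0 v1=2; positions = 18 20

Answer: 18 20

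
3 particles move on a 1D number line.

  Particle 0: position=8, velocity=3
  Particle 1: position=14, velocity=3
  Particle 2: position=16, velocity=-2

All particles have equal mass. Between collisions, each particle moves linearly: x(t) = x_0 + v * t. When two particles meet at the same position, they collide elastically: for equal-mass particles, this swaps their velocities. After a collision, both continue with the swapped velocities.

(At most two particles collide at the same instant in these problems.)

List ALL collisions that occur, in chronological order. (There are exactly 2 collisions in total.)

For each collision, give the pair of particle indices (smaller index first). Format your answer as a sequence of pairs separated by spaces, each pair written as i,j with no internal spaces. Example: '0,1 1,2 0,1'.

Collision at t=2/5: particles 1 and 2 swap velocities; positions: p0=46/5 p1=76/5 p2=76/5; velocities now: v0=3 v1=-2 v2=3
Collision at t=8/5: particles 0 and 1 swap velocities; positions: p0=64/5 p1=64/5 p2=94/5; velocities now: v0=-2 v1=3 v2=3

Answer: 1,2 0,1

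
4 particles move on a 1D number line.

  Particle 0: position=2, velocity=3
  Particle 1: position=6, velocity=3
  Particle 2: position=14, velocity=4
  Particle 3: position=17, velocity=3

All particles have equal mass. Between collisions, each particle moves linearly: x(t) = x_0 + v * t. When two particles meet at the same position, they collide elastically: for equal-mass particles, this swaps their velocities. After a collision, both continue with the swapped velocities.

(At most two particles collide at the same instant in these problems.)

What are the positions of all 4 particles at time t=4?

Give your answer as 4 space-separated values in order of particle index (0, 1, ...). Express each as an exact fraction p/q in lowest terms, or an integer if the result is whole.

Answer: 14 18 29 30

Derivation:
Collision at t=3: particles 2 and 3 swap velocities; positions: p0=11 p1=15 p2=26 p3=26; velocities now: v0=3 v1=3 v2=3 v3=4
Advance to t=4 (no further collisions before then); velocities: v0=3 v1=3 v2=3 v3=4; positions = 14 18 29 30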